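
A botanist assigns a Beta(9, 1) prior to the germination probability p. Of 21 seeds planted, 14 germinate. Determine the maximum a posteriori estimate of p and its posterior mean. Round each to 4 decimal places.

MAP = 0.7586, posterior mean = 0.7419

Posterior: Beta(9+14, 1+7) = Beta(23, 8).
Mode = (23−1)/(23+8−2) = 22/29 = 0.7586.
Mean = 23/(23+8) = 23/31 = 0.7419.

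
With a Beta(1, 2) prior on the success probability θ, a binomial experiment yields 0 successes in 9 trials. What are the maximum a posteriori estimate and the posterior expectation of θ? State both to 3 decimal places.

MAP = 0.000, posterior mean = 0.083

Posterior: Beta(1+0, 2+9) = Beta(1, 11).
Since α = 1 ≤ 1 and β > 1, the Beta density is monotone decreasing on [0,1]; the mode is at 0.
Mean = 1/(1+11) = 0.083.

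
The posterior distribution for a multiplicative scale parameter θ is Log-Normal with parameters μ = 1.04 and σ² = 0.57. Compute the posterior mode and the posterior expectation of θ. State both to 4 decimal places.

MAP: 1.6000. Posterior mean: 3.7622.

Mode = exp(μ − σ²) = exp(0.47) = 1.6000.
Mean = exp(μ + σ²/2) = exp(1.325) = 3.7622.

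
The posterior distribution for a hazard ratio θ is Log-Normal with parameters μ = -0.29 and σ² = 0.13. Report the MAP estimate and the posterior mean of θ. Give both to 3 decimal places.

Mode = exp(μ − σ²) = exp(-0.42) = 0.657.
Mean = exp(μ + σ²/2) = exp(-0.225) = 0.799.
Right-skewed posterior ⇒ mode < mean.

MAP = 0.657, posterior mean = 0.799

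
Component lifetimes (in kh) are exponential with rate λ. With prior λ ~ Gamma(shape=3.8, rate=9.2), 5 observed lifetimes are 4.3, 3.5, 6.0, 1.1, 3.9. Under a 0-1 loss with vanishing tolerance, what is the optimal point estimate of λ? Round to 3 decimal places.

Σ times = 18.8. Posterior: Gamma(shape = 3.8+5 = 8.8, rate = 9.2+18.8 = 28.0).
Mode = (α−1)/β = 7.8/28.0 = 0.279.
Mean = α/β = 8.8/28.0 = 0.314.
This is the posterior mode — the MAP estimate.

0.279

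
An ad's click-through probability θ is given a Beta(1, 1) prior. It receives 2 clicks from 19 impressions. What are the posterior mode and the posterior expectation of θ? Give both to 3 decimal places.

MAP = 0.105, posterior mean = 0.143

Posterior: Beta(1+2, 1+17) = Beta(3, 18).
Mode = (3−1)/(3+18−2) = 2/19 = 0.105.
With a flat prior the MAP equals the MLE, 2/19.
Mean = 3/(3+18) = 3/21 = 0.143.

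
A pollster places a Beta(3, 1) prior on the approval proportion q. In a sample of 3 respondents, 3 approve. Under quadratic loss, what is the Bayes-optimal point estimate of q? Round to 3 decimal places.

0.857

Posterior: Beta(3+3, 1+0) = Beta(6, 1).
Since β = 1 ≤ 1 and α > 1, the Beta density is monotone increasing on [0,1]; the mode is at 1.
Mean = 6/(6+1) = 0.857.
Quadratic loss ⇒ the optimal estimator is the posterior mean.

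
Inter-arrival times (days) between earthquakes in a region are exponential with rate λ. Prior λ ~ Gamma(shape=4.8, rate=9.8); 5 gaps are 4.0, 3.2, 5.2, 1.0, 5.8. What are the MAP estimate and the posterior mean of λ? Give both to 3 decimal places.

Σ times = 19.2. Posterior: Gamma(shape = 4.8+5 = 9.8, rate = 9.8+19.2 = 29.0).
Mode = (α−1)/β = 8.8/29.0 = 0.303.
Mean = α/β = 9.8/29.0 = 0.338.
The posterior is right-skewed, so the mean exceeds the mode.

MAP estimate = 0.303, posterior mean = 0.338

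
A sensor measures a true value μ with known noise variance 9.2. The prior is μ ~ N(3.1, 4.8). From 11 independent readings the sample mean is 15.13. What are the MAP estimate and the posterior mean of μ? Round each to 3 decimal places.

MAP = 13.345; posterior mean = 13.345

Posterior for μ is Normal. Precision-weighted mean: (1/4.8·3.1 + 11/9.2·15.13) / (1/4.8 + 11/9.2) = 13.345.
A Normal posterior is symmetric, so mode = mean.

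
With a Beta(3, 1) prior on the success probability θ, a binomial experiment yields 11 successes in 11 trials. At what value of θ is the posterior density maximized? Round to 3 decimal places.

Posterior: Beta(3+11, 1+0) = Beta(14, 1).
Since β = 1 ≤ 1 and α > 1, the Beta density is monotone increasing on [0,1]; the mode is at 1.
Mean = 14/(14+1) = 0.933.
This is the posterior mode — the MAP estimate.

1.000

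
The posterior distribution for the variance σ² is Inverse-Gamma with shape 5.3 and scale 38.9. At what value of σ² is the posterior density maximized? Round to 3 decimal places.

Mode = β/(α+1) = 38.9/6.3 = 6.175.
Mean = β/(α−1) = 38.9/4.3 = 9.047.
This is the posterior mode — the MAP estimate.

6.175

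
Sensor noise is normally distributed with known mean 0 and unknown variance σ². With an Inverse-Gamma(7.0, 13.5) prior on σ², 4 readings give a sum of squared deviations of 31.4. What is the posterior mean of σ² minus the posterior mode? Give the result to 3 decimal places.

0.730

Posterior: Inverse-Gamma(shape = 7.0+4/2 = 9.0, scale = 13.5+31.4/2 = 29.2).
Mode = β/(α+1) = 29.2/10.0 = 2.920.
Mean = β/(α−1) = 29.2/8.0 = 3.650.
Difference = 3.650 − 2.920 = 0.730.
The posterior is right-skewed, so the mean exceeds the mode.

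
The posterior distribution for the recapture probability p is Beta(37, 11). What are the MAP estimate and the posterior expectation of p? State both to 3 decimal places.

Mode = (37−1)/(37+11−2) = 36/46 = 0.783.
Mean = 37/(37+11) = 37/48 = 0.771.
Mode > mean: the posterior has a left tail.

MAP = 0.783, posterior mean = 0.771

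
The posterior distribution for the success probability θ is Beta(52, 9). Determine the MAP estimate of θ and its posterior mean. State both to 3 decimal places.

MAP: 0.864. Posterior mean: 0.852.

Mode = (52−1)/(52+9−2) = 51/59 = 0.864.
Mean = 52/(52+9) = 52/61 = 0.852.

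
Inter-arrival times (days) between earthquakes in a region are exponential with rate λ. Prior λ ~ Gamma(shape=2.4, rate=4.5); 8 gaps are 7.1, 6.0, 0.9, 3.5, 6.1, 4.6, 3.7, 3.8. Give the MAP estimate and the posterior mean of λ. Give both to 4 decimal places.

MAP = 0.2338, posterior mean = 0.2587

Σ times = 35.7. Posterior: Gamma(shape = 2.4+8 = 10.4, rate = 4.5+35.7 = 40.2).
Mode = (α−1)/β = 9.4/40.2 = 0.2338.
Mean = α/β = 10.4/40.2 = 0.2587.
The posterior is right-skewed, so the mean exceeds the mode.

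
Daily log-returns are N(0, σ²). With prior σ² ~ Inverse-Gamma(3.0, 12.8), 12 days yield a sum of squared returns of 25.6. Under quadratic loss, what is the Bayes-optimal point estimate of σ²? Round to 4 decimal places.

3.2000

Posterior: Inverse-Gamma(shape = 3.0+12/2 = 9.0, scale = 12.8+25.6/2 = 25.6).
Mode = β/(α+1) = 25.6/10.0 = 2.5600.
Mean = β/(α−1) = 25.6/8.0 = 3.2000.
Quadratic loss ⇒ the optimal estimator is the posterior mean.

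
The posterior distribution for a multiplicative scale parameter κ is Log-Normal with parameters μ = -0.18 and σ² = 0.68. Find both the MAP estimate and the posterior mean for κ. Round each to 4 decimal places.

Mode = exp(μ − σ²) = exp(-0.86) = 0.4232.
Mean = exp(μ + σ²/2) = exp(0.160) = 1.1735.
The mean is pulled above the mode by the posterior's right skew.

MAP estimate = 0.4232, posterior mean = 1.1735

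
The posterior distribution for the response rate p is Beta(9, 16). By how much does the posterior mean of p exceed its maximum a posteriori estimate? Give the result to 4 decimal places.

0.0122

Mode = (9−1)/(9+16−2) = 8/23 = 0.3478.
Mean = 9/(9+16) = 9/25 = 0.3600.
Difference = 0.3600 − 0.3478 = 0.0122.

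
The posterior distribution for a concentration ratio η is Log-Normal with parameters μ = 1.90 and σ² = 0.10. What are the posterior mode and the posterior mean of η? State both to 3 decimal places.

Mode = exp(μ − σ²) = exp(1.80) = 6.050.
Mean = exp(μ + σ²/2) = exp(1.950) = 7.029.

MAP: 6.050. Posterior mean: 7.029.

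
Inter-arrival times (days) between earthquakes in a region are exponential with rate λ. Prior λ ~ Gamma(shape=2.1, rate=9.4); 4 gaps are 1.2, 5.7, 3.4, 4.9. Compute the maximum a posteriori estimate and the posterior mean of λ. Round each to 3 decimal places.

maximum a posteriori estimate = 0.207, posterior mean = 0.248

Σ times = 15.2. Posterior: Gamma(shape = 2.1+4 = 6.1, rate = 9.4+15.2 = 24.6).
Mode = (α−1)/β = 5.1/24.6 = 0.207.
Mean = α/β = 6.1/24.6 = 0.248.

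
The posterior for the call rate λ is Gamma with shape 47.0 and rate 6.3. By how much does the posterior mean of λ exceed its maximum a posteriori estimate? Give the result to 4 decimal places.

0.1587

Mode = (α−1)/β = 46.0/6.3 = 7.3016.
Mean = α/β = 47.0/6.3 = 7.4603.
Difference = 7.4603 − 7.3016 = 0.1587.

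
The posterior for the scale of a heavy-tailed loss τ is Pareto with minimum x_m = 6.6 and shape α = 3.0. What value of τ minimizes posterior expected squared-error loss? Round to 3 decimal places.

The Pareto density is strictly decreasing on [x_m, ∞), so the mode is x_m = 6.600.
Mean = α·x_m/(α−1) = 3.0·6.6/2.0 = 9.900.
Squared-error loss ⇒ the optimal estimator is the posterior mean.

9.900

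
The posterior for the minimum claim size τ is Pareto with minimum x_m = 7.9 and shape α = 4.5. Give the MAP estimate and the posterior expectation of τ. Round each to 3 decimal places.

τ_MAP = 7.900, E[τ|data] = 10.157

The Pareto density is strictly decreasing on [x_m, ∞), so the mode is x_m = 7.900.
Mean = α·x_m/(α−1) = 4.5·7.9/3.5 = 10.157.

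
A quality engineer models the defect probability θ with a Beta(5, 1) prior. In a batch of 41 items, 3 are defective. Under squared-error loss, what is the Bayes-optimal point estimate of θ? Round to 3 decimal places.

0.170

Posterior: Beta(5+3, 1+38) = Beta(8, 39).
Mode = (8−1)/(8+39−2) = 7/45 = 0.156.
Mean = 8/(8+39) = 8/47 = 0.170.
Squared-error loss ⇒ the optimal estimator is the posterior mean.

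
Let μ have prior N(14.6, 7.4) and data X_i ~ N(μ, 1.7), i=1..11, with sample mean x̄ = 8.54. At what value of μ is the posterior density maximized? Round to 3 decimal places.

Posterior for μ is Normal. Precision-weighted mean: (1/7.4·14.6 + 11/1.7·8.54) / (1/7.4 + 11/1.7) = 8.664.
A Normal posterior is symmetric, so mode = mean.
This is the posterior mode — the MAP estimate.

8.664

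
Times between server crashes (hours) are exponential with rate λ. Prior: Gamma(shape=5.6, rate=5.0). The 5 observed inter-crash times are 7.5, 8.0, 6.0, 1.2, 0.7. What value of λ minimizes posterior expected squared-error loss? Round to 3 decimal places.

Σ times = 23.4. Posterior: Gamma(shape = 5.6+5 = 10.6, rate = 5.0+23.4 = 28.4).
Mode = (α−1)/β = 9.6/28.4 = 0.338.
Mean = α/β = 10.6/28.4 = 0.373.
Squared-error loss ⇒ the optimal estimator is the posterior mean.

0.373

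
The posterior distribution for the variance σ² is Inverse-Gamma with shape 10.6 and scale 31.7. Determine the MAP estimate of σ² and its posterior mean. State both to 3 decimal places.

Mode = β/(α+1) = 31.7/11.6 = 2.733.
Mean = β/(α−1) = 31.7/9.6 = 3.302.

MAP: 2.733. Posterior mean: 3.302.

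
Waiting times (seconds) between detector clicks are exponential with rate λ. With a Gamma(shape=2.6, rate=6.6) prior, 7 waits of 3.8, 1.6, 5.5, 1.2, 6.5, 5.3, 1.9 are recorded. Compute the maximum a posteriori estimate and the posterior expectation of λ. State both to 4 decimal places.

Σ times = 25.8. Posterior: Gamma(shape = 2.6+7 = 9.6, rate = 6.6+25.8 = 32.4).
Mode = (α−1)/β = 8.6/32.4 = 0.2654.
Mean = α/β = 9.6/32.4 = 0.2963.

MAP = 0.2654; posterior mean = 0.2963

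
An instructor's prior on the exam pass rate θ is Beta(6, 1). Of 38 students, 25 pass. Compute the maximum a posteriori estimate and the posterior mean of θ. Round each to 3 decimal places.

Posterior: Beta(6+25, 1+13) = Beta(31, 14).
Mode = (31−1)/(31+14−2) = 30/43 = 0.698.
Mean = 31/(31+14) = 31/45 = 0.689.

MAP: 0.698. Posterior mean: 0.689.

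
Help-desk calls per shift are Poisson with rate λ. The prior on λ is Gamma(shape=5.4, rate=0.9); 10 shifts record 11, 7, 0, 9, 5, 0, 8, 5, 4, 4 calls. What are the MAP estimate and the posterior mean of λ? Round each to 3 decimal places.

MAP estimate = 5.266, posterior mean = 5.358

Σ counts = 53. Posterior: Gamma(shape = 5.4+53 = 58.4, rate = 0.9+10 = 10.9).
Mode = (α−1)/β = 57.4/10.9 = 5.266.
Mean = α/β = 58.4/10.9 = 5.358.
The posterior is right-skewed, so the mean exceeds the mode.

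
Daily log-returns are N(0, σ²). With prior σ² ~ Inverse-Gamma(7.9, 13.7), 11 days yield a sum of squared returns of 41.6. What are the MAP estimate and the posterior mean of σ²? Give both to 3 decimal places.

MAP: 2.396. Posterior mean: 2.782.

Posterior: Inverse-Gamma(shape = 7.9+11/2 = 13.4, scale = 13.7+41.6/2 = 34.5).
Mode = β/(α+1) = 34.5/14.4 = 2.396.
Mean = β/(α−1) = 34.5/12.4 = 2.782.
The posterior is right-skewed, so the mean exceeds the mode.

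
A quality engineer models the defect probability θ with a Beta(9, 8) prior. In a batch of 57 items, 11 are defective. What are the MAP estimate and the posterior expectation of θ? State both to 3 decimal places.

MAP = 0.264; posterior mean = 0.270

Posterior: Beta(9+11, 8+46) = Beta(20, 54).
Mode = (20−1)/(20+54−2) = 19/72 = 0.264.
Mean = 20/(20+54) = 20/74 = 0.270.
The posterior is right-skewed, so the mean exceeds the mode.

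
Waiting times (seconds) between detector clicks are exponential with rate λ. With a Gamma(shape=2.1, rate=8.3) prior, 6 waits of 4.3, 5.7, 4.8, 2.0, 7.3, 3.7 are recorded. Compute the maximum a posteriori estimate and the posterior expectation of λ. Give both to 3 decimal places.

Σ times = 27.8. Posterior: Gamma(shape = 2.1+6 = 8.1, rate = 8.3+27.8 = 36.1).
Mode = (α−1)/β = 7.1/36.1 = 0.197.
Mean = α/β = 8.1/36.1 = 0.224.

MAP = 0.197, posterior mean = 0.224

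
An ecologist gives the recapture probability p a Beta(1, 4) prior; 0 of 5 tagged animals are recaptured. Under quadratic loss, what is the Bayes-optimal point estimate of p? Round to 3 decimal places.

0.100

Posterior: Beta(1+0, 4+5) = Beta(1, 9).
Since α = 1 ≤ 1 and β > 1, the Beta density is monotone decreasing on [0,1]; the mode is at 0.
Mean = 1/(1+9) = 0.100.
Quadratic loss ⇒ the optimal estimator is the posterior mean.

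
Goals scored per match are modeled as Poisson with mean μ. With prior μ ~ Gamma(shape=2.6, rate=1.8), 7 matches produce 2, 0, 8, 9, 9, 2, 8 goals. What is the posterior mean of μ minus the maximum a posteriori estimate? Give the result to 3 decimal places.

0.114

Σ counts = 38. Posterior: Gamma(shape = 2.6+38 = 40.6, rate = 1.8+7 = 8.8).
Mode = (α−1)/β = 39.6/8.8 = 4.500.
Mean = α/β = 40.6/8.8 = 4.614.
Difference = 4.614 − 4.500 = 0.114.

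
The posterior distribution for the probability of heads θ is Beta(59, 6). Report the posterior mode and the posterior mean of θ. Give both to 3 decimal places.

MAP = 0.921; posterior mean = 0.908

Mode = (59−1)/(59+6−2) = 58/63 = 0.921.
Mean = 59/(59+6) = 59/65 = 0.908.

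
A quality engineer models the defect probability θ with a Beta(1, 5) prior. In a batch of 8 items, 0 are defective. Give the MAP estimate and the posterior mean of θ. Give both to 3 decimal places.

MAP = 0.000; posterior mean = 0.071

Posterior: Beta(1+0, 5+8) = Beta(1, 13).
Since α = 1 ≤ 1 and β > 1, the Beta density is monotone decreasing on [0,1]; the mode is at 0.
Mean = 1/(1+13) = 0.071.
Mean > mode: the posterior has a right tail.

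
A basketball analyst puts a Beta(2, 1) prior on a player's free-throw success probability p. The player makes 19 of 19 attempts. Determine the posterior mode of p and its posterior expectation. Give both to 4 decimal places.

posterior mode = 1.0000, posterior expectation = 0.9545

Posterior: Beta(2+19, 1+0) = Beta(21, 1).
Since β = 1 ≤ 1 and α > 1, the Beta density is monotone increasing on [0,1]; the mode is at 1.
Mean = 21/(21+1) = 0.9545.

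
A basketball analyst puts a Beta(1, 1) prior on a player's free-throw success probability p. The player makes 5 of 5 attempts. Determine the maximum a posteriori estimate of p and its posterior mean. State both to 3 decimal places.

Posterior: Beta(1+5, 1+0) = Beta(6, 1).
Since β = 1 ≤ 1 and α > 1, the Beta density is monotone increasing on [0,1]; the mode is at 1.
Mean = 6/(6+1) = 0.857.
Left-skewed posterior ⇒ mean < mode.

MAP = 1.000, posterior mean = 0.857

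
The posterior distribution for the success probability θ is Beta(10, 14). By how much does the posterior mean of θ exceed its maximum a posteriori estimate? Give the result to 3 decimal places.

Mode = (10−1)/(10+14−2) = 9/22 = 0.409.
Mean = 10/(10+14) = 10/24 = 0.417.
Difference = 0.417 − 0.409 = 0.008.

0.008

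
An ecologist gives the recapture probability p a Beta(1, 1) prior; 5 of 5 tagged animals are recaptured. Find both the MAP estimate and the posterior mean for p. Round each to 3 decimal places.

Posterior: Beta(1+5, 1+0) = Beta(6, 1).
Since β = 1 ≤ 1 and α > 1, the Beta density is monotone increasing on [0,1]; the mode is at 1.
Mean = 6/(6+1) = 0.857.

MAP = 1.000; posterior mean = 0.857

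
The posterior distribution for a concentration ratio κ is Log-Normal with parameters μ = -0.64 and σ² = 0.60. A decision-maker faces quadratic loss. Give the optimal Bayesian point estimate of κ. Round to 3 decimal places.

0.712

Mode = exp(μ − σ²) = exp(-1.24) = 0.289.
Mean = exp(μ + σ²/2) = exp(-0.340) = 0.712.
Quadratic loss ⇒ the optimal estimator is the posterior mean.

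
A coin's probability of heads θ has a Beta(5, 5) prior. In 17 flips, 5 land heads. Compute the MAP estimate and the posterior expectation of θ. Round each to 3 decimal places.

MAP = 0.360, posterior mean = 0.370

Posterior: Beta(5+5, 5+12) = Beta(10, 17).
Mode = (10−1)/(10+17−2) = 9/25 = 0.360.
Mean = 10/(10+17) = 10/27 = 0.370.
Right-skewed posterior ⇒ mode < mean.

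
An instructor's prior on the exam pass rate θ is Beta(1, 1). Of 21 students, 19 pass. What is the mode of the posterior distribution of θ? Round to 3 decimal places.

Posterior: Beta(1+19, 1+2) = Beta(20, 3).
Mode = (20−1)/(20+3−2) = 19/21 = 0.905.
With a flat prior the MAP equals the MLE, 19/21.
Mean = 20/(20+3) = 20/23 = 0.870.
This is the posterior mode — the MAP estimate.

0.905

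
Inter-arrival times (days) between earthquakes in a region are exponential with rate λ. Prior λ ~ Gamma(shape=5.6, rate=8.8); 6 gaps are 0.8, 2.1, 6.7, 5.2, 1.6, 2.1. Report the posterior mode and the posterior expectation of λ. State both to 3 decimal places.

Σ times = 18.5. Posterior: Gamma(shape = 5.6+6 = 11.6, rate = 8.8+18.5 = 27.3).
Mode = (α−1)/β = 10.6/27.3 = 0.388.
Mean = α/β = 11.6/27.3 = 0.425.

MAP = 0.388; posterior mean = 0.425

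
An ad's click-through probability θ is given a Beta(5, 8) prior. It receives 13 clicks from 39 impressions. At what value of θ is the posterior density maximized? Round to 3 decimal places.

0.340

Posterior: Beta(5+13, 8+26) = Beta(18, 34).
Mode = (18−1)/(18+34−2) = 17/50 = 0.340.
Mean = 18/(18+34) = 18/52 = 0.346.
This is the posterior mode — the MAP estimate.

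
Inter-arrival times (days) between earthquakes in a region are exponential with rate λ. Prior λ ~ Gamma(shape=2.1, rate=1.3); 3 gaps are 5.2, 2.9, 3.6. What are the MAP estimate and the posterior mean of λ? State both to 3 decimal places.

MAP: 0.315. Posterior mean: 0.392.

Σ times = 11.7. Posterior: Gamma(shape = 2.1+3 = 5.1, rate = 1.3+11.7 = 13.0).
Mode = (α−1)/β = 4.1/13.0 = 0.315.
Mean = α/β = 5.1/13.0 = 0.392.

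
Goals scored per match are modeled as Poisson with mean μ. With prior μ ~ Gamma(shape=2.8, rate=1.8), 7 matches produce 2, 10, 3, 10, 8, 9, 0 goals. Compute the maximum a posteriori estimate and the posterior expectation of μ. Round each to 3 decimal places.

Σ counts = 42. Posterior: Gamma(shape = 2.8+42 = 44.8, rate = 1.8+7 = 8.8).
Mode = (α−1)/β = 43.8/8.8 = 4.977.
Mean = α/β = 44.8/8.8 = 5.091.
Mean > mode: the posterior has a right tail.

MAP: 4.977. Posterior mean: 5.091.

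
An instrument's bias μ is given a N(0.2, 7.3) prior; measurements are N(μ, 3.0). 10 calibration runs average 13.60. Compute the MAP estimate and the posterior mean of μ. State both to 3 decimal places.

MAP = 13.071; posterior mean = 13.071

Posterior for μ is Normal. Precision-weighted mean: (1/7.3·0.2 + 10/3.0·13.60) / (1/7.3 + 10/3.0) = 13.071.
A Normal posterior is symmetric, so mode = mean.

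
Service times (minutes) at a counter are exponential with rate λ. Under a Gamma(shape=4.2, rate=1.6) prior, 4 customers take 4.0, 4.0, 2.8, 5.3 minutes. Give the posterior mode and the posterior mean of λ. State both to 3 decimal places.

MAP: 0.407. Posterior mean: 0.463.

Σ times = 16.1. Posterior: Gamma(shape = 4.2+4 = 8.2, rate = 1.6+16.1 = 17.7).
Mode = (α−1)/β = 7.2/17.7 = 0.407.
Mean = α/β = 8.2/17.7 = 0.463.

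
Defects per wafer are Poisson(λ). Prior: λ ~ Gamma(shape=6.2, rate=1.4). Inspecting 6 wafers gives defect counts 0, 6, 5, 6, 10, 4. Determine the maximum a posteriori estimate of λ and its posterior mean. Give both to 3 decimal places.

Σ counts = 31. Posterior: Gamma(shape = 6.2+31 = 37.2, rate = 1.4+6 = 7.4).
Mode = (α−1)/β = 36.2/7.4 = 4.892.
Mean = α/β = 37.2/7.4 = 5.027.

MAP: 4.892. Posterior mean: 5.027.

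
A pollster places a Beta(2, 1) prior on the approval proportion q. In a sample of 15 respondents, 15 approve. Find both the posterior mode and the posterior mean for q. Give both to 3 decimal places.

Posterior: Beta(2+15, 1+0) = Beta(17, 1).
Since β = 1 ≤ 1 and α > 1, the Beta density is monotone increasing on [0,1]; the mode is at 1.
Mean = 17/(17+1) = 0.944.
The mean is pulled below the mode by the posterior's left skew.

MAP: 1.000. Posterior mean: 0.944.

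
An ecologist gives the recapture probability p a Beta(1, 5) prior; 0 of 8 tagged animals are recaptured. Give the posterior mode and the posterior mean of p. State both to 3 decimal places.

MAP: 0.000. Posterior mean: 0.071.

Posterior: Beta(1+0, 5+8) = Beta(1, 13).
Since α = 1 ≤ 1 and β > 1, the Beta density is monotone decreasing on [0,1]; the mode is at 0.
Mean = 1/(1+13) = 0.071.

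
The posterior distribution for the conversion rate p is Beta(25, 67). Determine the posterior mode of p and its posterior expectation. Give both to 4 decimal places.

posterior mode = 0.2667, posterior expectation = 0.2717

Mode = (25−1)/(25+67−2) = 24/90 = 0.2667.
Mean = 25/(25+67) = 25/92 = 0.2717.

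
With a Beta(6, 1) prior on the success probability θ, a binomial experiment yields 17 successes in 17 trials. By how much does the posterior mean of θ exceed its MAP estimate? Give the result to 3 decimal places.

-0.042

Posterior: Beta(6+17, 1+0) = Beta(23, 1).
Since β = 1 ≤ 1 and α > 1, the Beta density is monotone increasing on [0,1]; the mode is at 1.
Mean = 23/(23+1) = 0.958.
Difference = 0.958 − 1.000 = -0.042.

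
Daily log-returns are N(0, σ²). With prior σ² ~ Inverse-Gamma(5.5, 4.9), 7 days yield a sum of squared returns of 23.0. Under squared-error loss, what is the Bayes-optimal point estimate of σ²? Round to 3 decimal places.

Posterior: Inverse-Gamma(shape = 5.5+7/2 = 9.0, scale = 4.9+23.0/2 = 16.4).
Mode = β/(α+1) = 16.4/10.0 = 1.640.
Mean = β/(α−1) = 16.4/8.0 = 2.050.
Squared-error loss ⇒ the optimal estimator is the posterior mean.

2.050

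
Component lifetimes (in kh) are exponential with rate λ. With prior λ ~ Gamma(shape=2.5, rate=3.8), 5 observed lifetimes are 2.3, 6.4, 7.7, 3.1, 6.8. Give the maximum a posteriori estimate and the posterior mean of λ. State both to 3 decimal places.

MAP = 0.216, posterior mean = 0.249

Σ times = 26.3. Posterior: Gamma(shape = 2.5+5 = 7.5, rate = 3.8+26.3 = 30.1).
Mode = (α−1)/β = 6.5/30.1 = 0.216.
Mean = α/β = 7.5/30.1 = 0.249.
Right-skewed posterior ⇒ mode < mean.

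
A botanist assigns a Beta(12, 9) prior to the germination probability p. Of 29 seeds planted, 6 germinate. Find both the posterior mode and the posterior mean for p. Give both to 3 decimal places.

Posterior: Beta(12+6, 9+23) = Beta(18, 32).
Mode = (18−1)/(18+32−2) = 17/48 = 0.354.
Mean = 18/(18+32) = 18/50 = 0.360.

MAP: 0.354. Posterior mean: 0.360.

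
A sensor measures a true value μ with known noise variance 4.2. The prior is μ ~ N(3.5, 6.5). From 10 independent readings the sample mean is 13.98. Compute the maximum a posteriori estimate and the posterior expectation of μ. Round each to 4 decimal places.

MAP = 13.3439; posterior mean = 13.3439

Posterior for μ is Normal. Precision-weighted mean: (1/6.5·3.5 + 10/4.2·13.98) / (1/6.5 + 10/4.2) = 13.3439.
A Normal posterior is symmetric, so mode = mean.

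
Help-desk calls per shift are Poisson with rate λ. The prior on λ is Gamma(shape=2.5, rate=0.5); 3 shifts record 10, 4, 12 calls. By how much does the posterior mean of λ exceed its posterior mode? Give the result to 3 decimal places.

0.286

Σ counts = 26. Posterior: Gamma(shape = 2.5+26 = 28.5, rate = 0.5+3 = 3.5).
Mode = (α−1)/β = 27.5/3.5 = 7.857.
Mean = α/β = 28.5/3.5 = 8.143.
Difference = 8.143 − 7.857 = 0.286.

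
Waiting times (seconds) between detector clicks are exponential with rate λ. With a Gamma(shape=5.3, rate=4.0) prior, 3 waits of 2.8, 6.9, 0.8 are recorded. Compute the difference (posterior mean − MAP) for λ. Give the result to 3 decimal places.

Σ times = 10.5. Posterior: Gamma(shape = 5.3+3 = 8.3, rate = 4.0+10.5 = 14.5).
Mode = (α−1)/β = 7.3/14.5 = 0.503.
Mean = α/β = 8.3/14.5 = 0.572.
Difference = 0.572 − 0.503 = 0.069.

0.069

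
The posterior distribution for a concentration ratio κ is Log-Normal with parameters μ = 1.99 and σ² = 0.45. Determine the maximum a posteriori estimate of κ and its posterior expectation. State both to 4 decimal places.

κ_MAP = 4.6646, E[κ|data] = 9.1614

Mode = exp(μ − σ²) = exp(1.54) = 4.6646.
Mean = exp(μ + σ²/2) = exp(2.215) = 9.1614.
The posterior is right-skewed, so the mean exceeds the mode.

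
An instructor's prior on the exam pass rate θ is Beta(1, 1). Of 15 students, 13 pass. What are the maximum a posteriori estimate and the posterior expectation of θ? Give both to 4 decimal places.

maximum a posteriori estimate = 0.8667, posterior expectation = 0.8235

Posterior: Beta(1+13, 1+2) = Beta(14, 3).
Mode = (14−1)/(14+3−2) = 13/15 = 0.8667.
Mean = 14/(14+3) = 14/17 = 0.8235.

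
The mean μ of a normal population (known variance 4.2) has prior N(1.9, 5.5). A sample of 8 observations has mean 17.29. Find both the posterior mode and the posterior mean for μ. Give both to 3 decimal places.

μ_MAP = 15.949, E[μ|data] = 15.949

Posterior for μ is Normal. Precision-weighted mean: (1/5.5·1.9 + 8/4.2·17.29) / (1/5.5 + 8/4.2) = 15.949.
A Normal posterior is symmetric, so mode = mean.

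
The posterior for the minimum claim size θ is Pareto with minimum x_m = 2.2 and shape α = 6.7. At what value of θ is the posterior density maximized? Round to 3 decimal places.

2.200

The Pareto density is strictly decreasing on [x_m, ∞), so the mode is x_m = 2.200.
Mean = α·x_m/(α−1) = 6.7·2.2/5.7 = 2.586.
This is the posterior mode — the MAP estimate.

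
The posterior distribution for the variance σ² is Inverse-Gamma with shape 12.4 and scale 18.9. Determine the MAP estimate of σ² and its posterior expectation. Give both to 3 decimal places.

Mode = β/(α+1) = 18.9/13.4 = 1.410.
Mean = β/(α−1) = 18.9/11.4 = 1.658.

MAP = 1.410, posterior mean = 1.658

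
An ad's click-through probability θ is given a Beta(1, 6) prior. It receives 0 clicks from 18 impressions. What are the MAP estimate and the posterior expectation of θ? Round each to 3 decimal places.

Posterior: Beta(1+0, 6+18) = Beta(1, 24).
Since α = 1 ≤ 1 and β > 1, the Beta density is monotone decreasing on [0,1]; the mode is at 0.
Mean = 1/(1+24) = 0.040.

θ_MAP = 0.000, E[θ|data] = 0.040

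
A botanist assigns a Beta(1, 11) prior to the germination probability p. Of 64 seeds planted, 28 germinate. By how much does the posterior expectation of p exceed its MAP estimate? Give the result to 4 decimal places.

0.0032

Posterior: Beta(1+28, 11+36) = Beta(29, 47).
Mode = (29−1)/(29+47−2) = 28/74 = 0.3784.
Mean = 29/(29+47) = 29/76 = 0.3816.
Difference = 0.3816 − 0.3784 = 0.0032.
The posterior is right-skewed, so the mean exceeds the mode.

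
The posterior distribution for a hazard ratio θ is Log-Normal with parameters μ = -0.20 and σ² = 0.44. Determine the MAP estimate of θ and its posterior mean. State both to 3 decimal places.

MAP = 0.527, posterior mean = 1.020

Mode = exp(μ − σ²) = exp(-0.64) = 0.527.
Mean = exp(μ + σ²/2) = exp(0.020) = 1.020.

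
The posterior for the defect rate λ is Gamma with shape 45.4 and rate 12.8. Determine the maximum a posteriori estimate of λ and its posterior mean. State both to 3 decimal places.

Mode = (α−1)/β = 44.4/12.8 = 3.469.
Mean = α/β = 45.4/12.8 = 3.547.

MAP = 3.469, posterior mean = 3.547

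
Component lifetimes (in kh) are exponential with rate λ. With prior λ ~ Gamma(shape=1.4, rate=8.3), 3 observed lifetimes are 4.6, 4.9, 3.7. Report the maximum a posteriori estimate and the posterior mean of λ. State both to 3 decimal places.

Σ times = 13.2. Posterior: Gamma(shape = 1.4+3 = 4.4, rate = 8.3+13.2 = 21.5).
Mode = (α−1)/β = 3.4/21.5 = 0.158.
Mean = α/β = 4.4/21.5 = 0.205.

MAP = 0.158, posterior mean = 0.205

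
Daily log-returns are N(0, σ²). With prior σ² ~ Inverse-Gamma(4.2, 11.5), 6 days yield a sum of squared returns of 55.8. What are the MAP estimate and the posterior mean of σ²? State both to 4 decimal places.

MAP = 4.8049, posterior mean = 6.3548

Posterior: Inverse-Gamma(shape = 4.2+6/2 = 7.2, scale = 11.5+55.8/2 = 39.4).
Mode = β/(α+1) = 39.4/8.2 = 4.8049.
Mean = β/(α−1) = 39.4/6.2 = 6.3548.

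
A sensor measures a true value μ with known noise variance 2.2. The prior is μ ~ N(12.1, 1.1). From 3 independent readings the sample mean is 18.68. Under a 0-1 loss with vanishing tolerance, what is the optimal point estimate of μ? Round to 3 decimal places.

16.048

Posterior for μ is Normal. Precision-weighted mean: (1/1.1·12.1 + 3/2.2·18.68) / (1/1.1 + 3/2.2) = 16.048.
A Normal posterior is symmetric, so mode = mean.
This is the posterior mode — the MAP estimate.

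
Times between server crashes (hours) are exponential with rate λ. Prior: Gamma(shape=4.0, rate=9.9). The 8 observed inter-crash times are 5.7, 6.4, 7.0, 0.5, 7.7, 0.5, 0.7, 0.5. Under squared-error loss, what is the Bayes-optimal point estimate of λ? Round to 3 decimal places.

0.308

Σ times = 29.0. Posterior: Gamma(shape = 4.0+8 = 12.0, rate = 9.9+29.0 = 38.9).
Mode = (α−1)/β = 11.0/38.9 = 0.283.
Mean = α/β = 12.0/38.9 = 0.308.
Squared-error loss ⇒ the optimal estimator is the posterior mean.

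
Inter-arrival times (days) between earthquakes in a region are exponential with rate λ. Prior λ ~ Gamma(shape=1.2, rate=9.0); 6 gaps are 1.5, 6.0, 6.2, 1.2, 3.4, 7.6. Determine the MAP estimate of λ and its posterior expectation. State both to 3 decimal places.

MAP: 0.178. Posterior mean: 0.206.

Σ times = 25.9. Posterior: Gamma(shape = 1.2+6 = 7.2, rate = 9.0+25.9 = 34.9).
Mode = (α−1)/β = 6.2/34.9 = 0.178.
Mean = α/β = 7.2/34.9 = 0.206.
The mean is pulled above the mode by the posterior's right skew.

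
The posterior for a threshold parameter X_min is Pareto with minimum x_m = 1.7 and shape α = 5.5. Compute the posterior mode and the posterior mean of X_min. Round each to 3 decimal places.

X_min_MAP = 1.700, E[X_min|data] = 2.078

The Pareto density is strictly decreasing on [x_m, ∞), so the mode is x_m = 1.700.
Mean = α·x_m/(α−1) = 5.5·1.7/4.5 = 2.078.
The mean is pulled above the mode by the posterior's right skew.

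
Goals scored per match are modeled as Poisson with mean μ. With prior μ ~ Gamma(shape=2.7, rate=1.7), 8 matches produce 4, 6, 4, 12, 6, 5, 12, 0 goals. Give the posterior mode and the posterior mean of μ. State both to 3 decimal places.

Σ counts = 49. Posterior: Gamma(shape = 2.7+49 = 51.7, rate = 1.7+8 = 9.7).
Mode = (α−1)/β = 50.7/9.7 = 5.227.
Mean = α/β = 51.7/9.7 = 5.330.
The posterior is right-skewed, so the mean exceeds the mode.

MAP = 5.227, posterior mean = 5.330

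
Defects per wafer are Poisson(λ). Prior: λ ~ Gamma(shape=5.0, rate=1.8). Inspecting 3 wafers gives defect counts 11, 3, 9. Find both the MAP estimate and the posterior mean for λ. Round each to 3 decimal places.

MAP = 5.625, posterior mean = 5.833

Σ counts = 23. Posterior: Gamma(shape = 5.0+23 = 28.0, rate = 1.8+3 = 4.8).
Mode = (α−1)/β = 27.0/4.8 = 5.625.
Mean = α/β = 28.0/4.8 = 5.833.
Mean > mode: the posterior has a right tail.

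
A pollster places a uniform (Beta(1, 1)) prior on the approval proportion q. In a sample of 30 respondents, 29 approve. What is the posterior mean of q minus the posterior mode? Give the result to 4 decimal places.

-0.0292

Posterior: Beta(1+29, 1+1) = Beta(30, 2).
Mode = (30−1)/(30+2−2) = 29/30 = 0.9667.
With a flat prior the MAP equals the MLE, 29/30.
Mean = 30/(30+2) = 30/32 = 0.9375.
Difference = 0.9375 − 0.9667 = -0.0292.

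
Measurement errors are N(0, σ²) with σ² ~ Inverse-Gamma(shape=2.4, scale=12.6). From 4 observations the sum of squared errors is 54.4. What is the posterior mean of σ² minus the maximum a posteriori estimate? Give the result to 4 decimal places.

4.3355

Posterior: Inverse-Gamma(shape = 2.4+4/2 = 4.4, scale = 12.6+54.4/2 = 39.8).
Mode = β/(α+1) = 39.8/5.4 = 7.3704.
Mean = β/(α−1) = 39.8/3.4 = 11.7059.
Difference = 11.7059 − 7.3704 = 4.3355.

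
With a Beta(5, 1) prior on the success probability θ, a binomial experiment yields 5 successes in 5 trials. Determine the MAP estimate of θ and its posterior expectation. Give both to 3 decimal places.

MAP = 1.000, posterior mean = 0.909

Posterior: Beta(5+5, 1+0) = Beta(10, 1).
Since β = 1 ≤ 1 and α > 1, the Beta density is monotone increasing on [0,1]; the mode is at 1.
Mean = 10/(10+1) = 0.909.
Left-skewed posterior ⇒ mean < mode.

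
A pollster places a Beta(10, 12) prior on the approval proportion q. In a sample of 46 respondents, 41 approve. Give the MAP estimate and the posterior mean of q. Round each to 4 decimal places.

q_MAP = 0.7576, E[q|data] = 0.7500

Posterior: Beta(10+41, 12+5) = Beta(51, 17).
Mode = (51−1)/(51+17−2) = 50/66 = 0.7576.
Mean = 51/(51+17) = 51/68 = 0.7500.
Mode > mean: the posterior has a left tail.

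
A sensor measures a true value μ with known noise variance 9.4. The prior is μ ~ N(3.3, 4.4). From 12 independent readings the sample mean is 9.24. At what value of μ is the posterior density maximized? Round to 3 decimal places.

Posterior for μ is Normal. Precision-weighted mean: (1/4.4·3.3 + 12/9.4·9.24) / (1/4.4 + 12/9.4) = 8.342.
A Normal posterior is symmetric, so mode = mean.
This is the posterior mode — the MAP estimate.

8.342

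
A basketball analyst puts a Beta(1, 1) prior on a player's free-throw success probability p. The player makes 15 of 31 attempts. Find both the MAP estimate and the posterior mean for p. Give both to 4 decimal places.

MAP = 0.4839, posterior mean = 0.4848

Posterior: Beta(1+15, 1+16) = Beta(16, 17).
Mode = (16−1)/(16+17−2) = 15/31 = 0.4839.
With a flat prior the MAP equals the MLE, 15/31.
Mean = 16/(16+17) = 16/33 = 0.4848.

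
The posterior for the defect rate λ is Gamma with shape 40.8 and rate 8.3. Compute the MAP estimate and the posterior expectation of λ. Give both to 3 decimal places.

λ_MAP = 4.795, E[λ|data] = 4.916

Mode = (α−1)/β = 39.8/8.3 = 4.795.
Mean = α/β = 40.8/8.3 = 4.916.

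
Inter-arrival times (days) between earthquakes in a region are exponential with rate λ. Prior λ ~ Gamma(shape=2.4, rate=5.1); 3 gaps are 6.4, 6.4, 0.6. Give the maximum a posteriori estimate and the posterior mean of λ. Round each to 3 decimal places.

Σ times = 13.4. Posterior: Gamma(shape = 2.4+3 = 5.4, rate = 5.1+13.4 = 18.5).
Mode = (α−1)/β = 4.4/18.5 = 0.238.
Mean = α/β = 5.4/18.5 = 0.292.
Right-skewed posterior ⇒ mode < mean.

maximum a posteriori estimate = 0.238, posterior mean = 0.292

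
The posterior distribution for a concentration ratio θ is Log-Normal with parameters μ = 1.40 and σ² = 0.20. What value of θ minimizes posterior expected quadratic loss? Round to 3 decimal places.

Mode = exp(μ − σ²) = exp(1.20) = 3.320.
Mean = exp(μ + σ²/2) = exp(1.500) = 4.482.
Quadratic loss ⇒ the optimal estimator is the posterior mean.

4.482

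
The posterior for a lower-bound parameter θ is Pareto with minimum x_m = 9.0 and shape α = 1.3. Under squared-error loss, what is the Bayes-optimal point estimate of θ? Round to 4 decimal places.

The Pareto density is strictly decreasing on [x_m, ∞), so the mode is x_m = 9.0000.
Mean = α·x_m/(α−1) = 1.3·9.0/0.3 = 39.0000.
Squared-error loss ⇒ the optimal estimator is the posterior mean.

39.0000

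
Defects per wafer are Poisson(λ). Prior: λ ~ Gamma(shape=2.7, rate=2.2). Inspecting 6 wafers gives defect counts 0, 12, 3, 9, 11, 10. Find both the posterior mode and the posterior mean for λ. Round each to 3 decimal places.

Σ counts = 45. Posterior: Gamma(shape = 2.7+45 = 47.7, rate = 2.2+6 = 8.2).
Mode = (α−1)/β = 46.7/8.2 = 5.695.
Mean = α/β = 47.7/8.2 = 5.817.

MAP = 5.695; posterior mean = 5.817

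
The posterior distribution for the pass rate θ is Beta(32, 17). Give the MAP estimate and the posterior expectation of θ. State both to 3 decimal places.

MAP = 0.660, posterior mean = 0.653

Mode = (32−1)/(32+17−2) = 31/47 = 0.660.
Mean = 32/(32+17) = 32/49 = 0.653.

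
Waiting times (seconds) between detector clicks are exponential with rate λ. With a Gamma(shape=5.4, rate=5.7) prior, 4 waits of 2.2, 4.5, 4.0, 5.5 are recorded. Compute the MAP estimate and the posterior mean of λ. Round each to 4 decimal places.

MAP estimate = 0.3836, posterior mean = 0.4292

Σ times = 16.2. Posterior: Gamma(shape = 5.4+4 = 9.4, rate = 5.7+16.2 = 21.9).
Mode = (α−1)/β = 8.4/21.9 = 0.3836.
Mean = α/β = 9.4/21.9 = 0.4292.
Mean > mode: the posterior has a right tail.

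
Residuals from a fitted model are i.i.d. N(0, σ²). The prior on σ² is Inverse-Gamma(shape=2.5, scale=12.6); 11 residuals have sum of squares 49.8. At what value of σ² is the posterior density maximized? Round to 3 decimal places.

4.167

Posterior: Inverse-Gamma(shape = 2.5+11/2 = 8.0, scale = 12.6+49.8/2 = 37.5).
Mode = β/(α+1) = 37.5/9.0 = 4.167.
Mean = β/(α−1) = 37.5/7.0 = 5.357.
This is the posterior mode — the MAP estimate.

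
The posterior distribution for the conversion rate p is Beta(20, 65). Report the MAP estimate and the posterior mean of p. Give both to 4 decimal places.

Mode = (20−1)/(20+65−2) = 19/83 = 0.2289.
Mean = 20/(20+65) = 20/85 = 0.2353.

MAP: 0.2289. Posterior mean: 0.2353.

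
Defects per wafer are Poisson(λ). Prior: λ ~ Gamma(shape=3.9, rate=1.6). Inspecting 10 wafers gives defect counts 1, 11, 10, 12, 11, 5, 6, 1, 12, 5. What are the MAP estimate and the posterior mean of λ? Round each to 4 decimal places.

λ_MAP = 6.6293, E[λ|data] = 6.7155

Σ counts = 74. Posterior: Gamma(shape = 3.9+74 = 77.9, rate = 1.6+10 = 11.6).
Mode = (α−1)/β = 76.9/11.6 = 6.6293.
Mean = α/β = 77.9/11.6 = 6.7155.
Right-skewed posterior ⇒ mode < mean.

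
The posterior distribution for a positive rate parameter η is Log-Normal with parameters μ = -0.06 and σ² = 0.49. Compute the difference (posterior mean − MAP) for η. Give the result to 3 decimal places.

0.626

Mode = exp(μ − σ²) = exp(-0.55) = 0.577.
Mean = exp(μ + σ²/2) = exp(0.185) = 1.203.
Difference = 1.203 − 0.577 = 0.626.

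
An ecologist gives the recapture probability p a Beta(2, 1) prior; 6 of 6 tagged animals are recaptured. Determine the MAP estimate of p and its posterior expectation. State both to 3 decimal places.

Posterior: Beta(2+6, 1+0) = Beta(8, 1).
Since β = 1 ≤ 1 and α > 1, the Beta density is monotone increasing on [0,1]; the mode is at 1.
Mean = 8/(8+1) = 0.889.
The mean is pulled below the mode by the posterior's left skew.

MAP = 1.000, posterior mean = 0.889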